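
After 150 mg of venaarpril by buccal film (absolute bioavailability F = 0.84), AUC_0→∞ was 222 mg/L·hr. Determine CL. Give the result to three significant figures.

CL = F × Dose / AUC_0→∞
   = 0.84 × 150 / 222 = 0.567568 L/hr

CL = 0.568 L/hr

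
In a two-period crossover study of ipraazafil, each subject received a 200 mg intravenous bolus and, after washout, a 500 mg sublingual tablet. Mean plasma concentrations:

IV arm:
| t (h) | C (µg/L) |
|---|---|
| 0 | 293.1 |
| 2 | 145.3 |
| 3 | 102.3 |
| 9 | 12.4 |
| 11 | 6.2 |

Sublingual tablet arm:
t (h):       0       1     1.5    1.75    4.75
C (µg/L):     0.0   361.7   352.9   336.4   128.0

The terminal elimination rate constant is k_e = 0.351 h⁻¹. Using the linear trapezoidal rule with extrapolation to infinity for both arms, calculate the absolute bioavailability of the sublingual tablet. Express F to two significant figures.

Trapezoidal AUC_0→11 (IV):
  [0→2]: (293.1+145.3)/2 × 2 = 438.4
  [2→3]: (145.3+102.3)/2 × 1 = 123.8
  [3→9]: (102.3+12.4)/2 × 6 = 344.1
  [9→11]: (12.4+6.2)/2 × 2 = 18.6
  Sum = 924.9 µg/L·h
IV tail: 6.2/0.351 = 17.664; AUC_iv,0→∞ = 924.9 + 17.664 = 942.564 µg/L·h
Trapezoidal AUC_0→4.75 (sublingual tablet):
  [0→1]: (0.0+361.7)/2 × 1 = 180.85
  [1→1.5]: (361.7+352.9)/2 × 0.5 = 178.65
  [1.5→1.75]: (352.9+336.4)/2 × 0.25 = 86.1625
  [1.75→4.75]: (336.4+128.0)/2 × 3 = 696.6
  Sum = 1142.2625 µg/L·h
sublingual tablet tail: 128.0/0.351 = 364.672; AUC_ev,0→∞ = 1142.2625 + 364.672 = 1506.9345 µg/L·h
F = (AUC_ev/D_ev)/(AUC_iv/D_iv) = (1506.9345/500)/(942.564/200) = 3.013869/4.71282 = 0.6395

F = 0.64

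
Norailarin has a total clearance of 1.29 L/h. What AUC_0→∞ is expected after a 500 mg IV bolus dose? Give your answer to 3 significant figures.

AUC = 388 mg/L·h

AUC_0→∞ = Dose_iv / CL
        = 500 / 1.29 = 387.597 mg/L·h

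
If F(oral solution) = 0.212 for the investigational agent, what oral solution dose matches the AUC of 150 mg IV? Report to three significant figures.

For equal systemic exposure: F × D_ev = D_iv
D_ev = D_iv / F = 150 / 0.212 = 707.547 mg

D_oral = 708 mg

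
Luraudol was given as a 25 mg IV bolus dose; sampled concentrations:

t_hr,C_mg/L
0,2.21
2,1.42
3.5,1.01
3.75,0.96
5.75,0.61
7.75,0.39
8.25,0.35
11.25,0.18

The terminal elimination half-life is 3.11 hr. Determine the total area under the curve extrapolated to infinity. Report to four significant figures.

Trapezoidal AUC_0→11.25:
  [0→2]: (2.21+1.42)/2 × 2 = 3.63
  [2→3.5]: (1.42+1.01)/2 × 1.5 = 1.8225
  [3.5→3.75]: (1.01+0.96)/2 × 0.25 = 0.24625
  [3.75→5.75]: (0.96+0.61)/2 × 2 = 1.57
  [5.75→7.75]: (0.61+0.39)/2 × 2 = 1.0
  [7.75→8.25]: (0.39+0.35)/2 × 0.5 = 0.185
  [8.25→11.25]: (0.35+0.18)/2 × 3 = 0.795
  Sum = 9.24875 mg/L·hr
k_e = ln2 / t½ = 0.693147 / 3.11 = 0.2229 hr^-1
Extrapolated tail: C_last / k_e = 0.18 / 0.2229 = 0.808
AUC_0→∞ = 9.24875 + 0.808 = 10.05675 mg/L·hr

AUC = 10.06 mg/L·hr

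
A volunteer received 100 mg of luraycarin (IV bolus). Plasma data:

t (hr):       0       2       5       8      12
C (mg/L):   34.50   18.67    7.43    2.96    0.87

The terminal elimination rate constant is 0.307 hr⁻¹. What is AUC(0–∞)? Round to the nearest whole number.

Trapezoidal AUC_0→12:
  [0→2]: (34.50+18.67)/2 × 2 = 53.17
  [2→5]: (18.67+7.43)/2 × 3 = 39.15
  [5→8]: (7.43+2.96)/2 × 3 = 15.585
  [8→12]: (2.96+0.87)/2 × 4 = 7.66
  Sum = 115.565 mg/L·hr
Extrapolated tail: C_last / k_e = 0.87 / 0.307 = 2.834
AUC_0→∞ = 115.565 + 2.834 = 118.399 mg/L·hr

AUC = 118 mg/L·hr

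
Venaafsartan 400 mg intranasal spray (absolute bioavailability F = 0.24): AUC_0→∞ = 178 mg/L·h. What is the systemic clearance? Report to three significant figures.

CL = F × Dose / AUC_0→∞
   = 0.24 × 400 / 178 = 0.539326 L/h

CL = 0.539 L/h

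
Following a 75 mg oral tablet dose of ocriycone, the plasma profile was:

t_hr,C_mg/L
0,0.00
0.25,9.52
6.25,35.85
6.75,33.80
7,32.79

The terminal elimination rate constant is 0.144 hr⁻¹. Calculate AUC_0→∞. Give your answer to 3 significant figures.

Trapezoidal AUC_0→7:
  [0→0.25]: (0.00+9.52)/2 × 0.25 = 1.19
  [0.25→6.25]: (9.52+35.85)/2 × 6 = 136.11
  [6.25→6.75]: (35.85+33.80)/2 × 0.5 = 17.4125
  [6.75→7]: (33.80+32.79)/2 × 0.25 = 8.32375
  Sum = 163.03625 mg/L·hr
Extrapolated tail: C_last / k_e = 32.79 / 0.144 = 227.708
AUC_0→∞ = 163.03625 + 227.708 = 390.74425 mg/L·hr

AUC = 391 mg/L·hr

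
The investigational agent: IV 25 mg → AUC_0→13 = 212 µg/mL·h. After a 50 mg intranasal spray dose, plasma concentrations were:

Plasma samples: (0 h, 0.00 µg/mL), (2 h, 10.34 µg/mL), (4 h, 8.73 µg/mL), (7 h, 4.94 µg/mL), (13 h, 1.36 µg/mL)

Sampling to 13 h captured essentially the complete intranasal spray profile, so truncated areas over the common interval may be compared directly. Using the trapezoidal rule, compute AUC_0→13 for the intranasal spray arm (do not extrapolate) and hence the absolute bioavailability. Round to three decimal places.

Trapezoidal AUC_0→13 (intranasal spray):
  [0→2]: (0.00+10.34)/2 × 2 = 10.34
  [2→4]: (10.34+8.73)/2 × 2 = 19.07
  [4→7]: (8.73+4.94)/2 × 3 = 20.505
  [7→13]: (4.94+1.36)/2 × 6 = 18.9
  Sum = 68.815 µg/mL·h
F = (AUC_ev/D_ev)/(AUC_iv/D_iv) = (68.815/50)/(212/25) = 1.3763/8.48 = 0.1623

F = 0.162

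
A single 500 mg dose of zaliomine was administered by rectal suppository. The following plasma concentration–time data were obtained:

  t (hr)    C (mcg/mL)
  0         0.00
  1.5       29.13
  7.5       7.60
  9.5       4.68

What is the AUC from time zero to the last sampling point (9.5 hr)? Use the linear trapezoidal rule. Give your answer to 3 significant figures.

AUC = 144 mcg/mL·hr

Trapezoidal AUC_0→9.5:
  [0→1.5]: (0.00+29.13)/2 × 1.5 = 21.8475
  [1.5→7.5]: (29.13+7.60)/2 × 6 = 110.19
  [7.5→9.5]: (7.60+4.68)/2 × 2 = 12.28
  Sum = 144.3175 mcg/mL·hr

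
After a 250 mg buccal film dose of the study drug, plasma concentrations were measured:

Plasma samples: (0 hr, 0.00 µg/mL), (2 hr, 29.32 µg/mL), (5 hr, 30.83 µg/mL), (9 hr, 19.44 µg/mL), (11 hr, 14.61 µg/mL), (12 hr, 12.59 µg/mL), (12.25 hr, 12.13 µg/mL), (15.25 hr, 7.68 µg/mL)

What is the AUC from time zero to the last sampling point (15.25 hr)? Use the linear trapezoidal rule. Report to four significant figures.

AUC = 300.5 µg/mL·hr

Trapezoidal AUC_0→15.25:
  [0→2]: (0.00+29.32)/2 × 2 = 29.32
  [2→5]: (29.32+30.83)/2 × 3 = 90.225
  [5→9]: (30.83+19.44)/2 × 4 = 100.54
  [9→11]: (19.44+14.61)/2 × 2 = 34.05
  [11→12]: (14.61+12.59)/2 × 1 = 13.6
  [12→12.25]: (12.59+12.13)/2 × 0.25 = 3.09
  [12.25→15.25]: (12.13+7.68)/2 × 3 = 29.715
  Sum = 300.54 µg/mL·hr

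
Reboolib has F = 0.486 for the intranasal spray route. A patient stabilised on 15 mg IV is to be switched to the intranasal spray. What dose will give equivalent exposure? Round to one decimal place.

For equal systemic exposure: F × D_ev = D_iv
D_ev = D_iv / F = 15 / 0.486 = 30.8642 mg

D_intranasal = 30.9 mg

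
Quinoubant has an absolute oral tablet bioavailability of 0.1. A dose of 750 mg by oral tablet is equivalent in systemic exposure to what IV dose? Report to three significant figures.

D_iv = 75.0 mg

Systemic exposure from an extravascular dose = F × D_ev, so the equivalent IV dose is F × D_ev.
D_iv = F × D_ev = 0.1 × 750 = 75 mg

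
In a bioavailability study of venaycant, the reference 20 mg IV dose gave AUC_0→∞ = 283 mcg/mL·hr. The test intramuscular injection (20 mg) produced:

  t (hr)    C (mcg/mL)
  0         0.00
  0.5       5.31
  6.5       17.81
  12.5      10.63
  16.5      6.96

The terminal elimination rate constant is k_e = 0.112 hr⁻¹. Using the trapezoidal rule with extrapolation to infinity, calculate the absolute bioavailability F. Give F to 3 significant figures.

F = 0.895

Trapezoidal AUC_0→16.5 (intramuscular injection):
  [0→0.5]: (0.00+5.31)/2 × 0.5 = 1.3275
  [0.5→6.5]: (5.31+17.81)/2 × 6 = 69.36
  [6.5→12.5]: (17.81+10.63)/2 × 6 = 85.32
  [12.5→16.5]: (10.63+6.96)/2 × 4 = 35.18
  Sum = 191.1875 mcg/mL·hr
Tail: C_last/k_e = 6.96/0.112 = 62.143
AUC_0→∞ (intramuscular injection) = 191.1875 + 62.143 = 253.3305 mcg/mL·hr
F = (AUC_ev/D_ev)/(AUC_iv/D_iv) = (253.3305/20)/(283/20) = 12.666525/14.15 = 0.8952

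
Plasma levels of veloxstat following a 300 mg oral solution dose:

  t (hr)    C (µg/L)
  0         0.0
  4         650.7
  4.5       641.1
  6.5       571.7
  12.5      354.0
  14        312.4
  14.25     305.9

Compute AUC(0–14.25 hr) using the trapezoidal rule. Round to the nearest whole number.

Trapezoidal AUC_0→14.25:
  [0→4]: (0.0+650.7)/2 × 4 = 1301.4
  [4→4.5]: (650.7+641.1)/2 × 0.5 = 322.95
  [4.5→6.5]: (641.1+571.7)/2 × 2 = 1212.8
  [6.5→12.5]: (571.7+354.0)/2 × 6 = 2777.1
  [12.5→14]: (354.0+312.4)/2 × 1.5 = 499.8
  [14→14.25]: (312.4+305.9)/2 × 0.25 = 77.2875
  Sum = 6191.3375 µg/L·hr

AUC = 6191 µg/L·hr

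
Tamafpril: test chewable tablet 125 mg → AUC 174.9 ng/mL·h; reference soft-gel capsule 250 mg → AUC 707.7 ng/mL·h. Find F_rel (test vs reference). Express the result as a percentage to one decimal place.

F_rel = (AUC_test/D_test) / (AUC_ref/D_ref)
      = (174.9/125) / (707.7/250)
      = 1.3992 / 2.8308 = 0.4943 = 49.43%

F_rel = 49.4%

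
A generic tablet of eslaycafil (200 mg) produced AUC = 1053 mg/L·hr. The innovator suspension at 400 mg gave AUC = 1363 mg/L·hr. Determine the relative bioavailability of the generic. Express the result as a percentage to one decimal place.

F_rel = 154.5%

F_rel = (AUC_test/D_test) / (AUC_ref/D_ref)
      = (1053/200) / (1363/400)
      = 5.265 / 3.4075 = 1.5451 = 154.51%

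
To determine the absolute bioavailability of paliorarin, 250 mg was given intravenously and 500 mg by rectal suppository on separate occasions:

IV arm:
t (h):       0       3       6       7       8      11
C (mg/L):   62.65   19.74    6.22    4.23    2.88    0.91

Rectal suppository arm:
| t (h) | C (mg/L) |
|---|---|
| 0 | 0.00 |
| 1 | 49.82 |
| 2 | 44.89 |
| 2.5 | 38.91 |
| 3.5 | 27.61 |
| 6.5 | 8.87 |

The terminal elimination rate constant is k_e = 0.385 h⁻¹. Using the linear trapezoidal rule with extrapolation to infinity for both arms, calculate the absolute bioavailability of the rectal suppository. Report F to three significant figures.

F = 0.569

Trapezoidal AUC_0→11 (IV):
  [0→3]: (62.65+19.74)/2 × 3 = 123.585
  [3→6]: (19.74+6.22)/2 × 3 = 38.94
  [6→7]: (6.22+4.23)/2 × 1 = 5.225
  [7→8]: (4.23+2.88)/2 × 1 = 3.555
  [8→11]: (2.88+0.91)/2 × 3 = 5.685
  Sum = 176.99 mg/L·h
IV tail: 0.91/0.385 = 2.364; AUC_iv,0→∞ = 176.99 + 2.364 = 179.354 mg/L·h
Trapezoidal AUC_0→6.5 (rectal suppository):
  [0→1]: (0.00+49.82)/2 × 1 = 24.91
  [1→2]: (49.82+44.89)/2 × 1 = 47.355
  [2→2.5]: (44.89+38.91)/2 × 0.5 = 20.95
  [2.5→3.5]: (38.91+27.61)/2 × 1 = 33.26
  [3.5→6.5]: (27.61+8.87)/2 × 3 = 54.72
  Sum = 181.195 mg/L·h
rectal suppository tail: 8.87/0.385 = 23.039; AUC_ev,0→∞ = 181.195 + 23.039 = 204.234 mg/L·h
F = (AUC_ev/D_ev)/(AUC_iv/D_iv) = (204.234/500)/(179.354/250) = 0.408468/0.717416 = 0.5694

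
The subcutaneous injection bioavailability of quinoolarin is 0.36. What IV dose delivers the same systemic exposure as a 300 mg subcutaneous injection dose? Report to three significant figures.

Systemic exposure from an extravascular dose = F × D_ev, so the equivalent IV dose is F × D_ev.
D_iv = F × D_ev = 0.36 × 300 = 108 mg

D_iv = 108 mg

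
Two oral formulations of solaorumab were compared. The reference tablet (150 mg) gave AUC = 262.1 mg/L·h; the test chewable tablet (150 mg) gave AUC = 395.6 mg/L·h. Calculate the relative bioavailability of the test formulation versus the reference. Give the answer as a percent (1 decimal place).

F_rel = 150.9%

F_rel = (AUC_test/D_test) / (AUC_ref/D_ref)
      = (395.6/150) / (262.1/150)
      = 2.63733 / 1.74733 = 1.5093 = 150.93%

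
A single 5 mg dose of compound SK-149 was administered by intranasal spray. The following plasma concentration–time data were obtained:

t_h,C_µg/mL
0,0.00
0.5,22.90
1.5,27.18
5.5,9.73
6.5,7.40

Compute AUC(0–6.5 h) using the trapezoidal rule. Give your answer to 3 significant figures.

AUC = 113 µg/mL·h

Trapezoidal AUC_0→6.5:
  [0→0.5]: (0.00+22.90)/2 × 0.5 = 5.725
  [0.5→1.5]: (22.90+27.18)/2 × 1 = 25.04
  [1.5→5.5]: (27.18+9.73)/2 × 4 = 73.82
  [5.5→6.5]: (9.73+7.40)/2 × 1 = 8.565
  Sum = 113.15 µg/mL·h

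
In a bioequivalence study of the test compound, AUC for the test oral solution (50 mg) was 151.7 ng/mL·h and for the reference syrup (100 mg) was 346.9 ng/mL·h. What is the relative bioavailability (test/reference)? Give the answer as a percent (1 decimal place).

F_rel = 87.5%

F_rel = (AUC_test/D_test) / (AUC_ref/D_ref)
      = (151.7/50) / (346.9/100)
      = 3.034 / 3.469 = 0.8746 = 87.46%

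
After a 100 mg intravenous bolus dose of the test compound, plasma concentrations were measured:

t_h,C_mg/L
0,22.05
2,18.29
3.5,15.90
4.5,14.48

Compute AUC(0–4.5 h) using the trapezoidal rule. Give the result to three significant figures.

Trapezoidal AUC_0→4.5:
  [0→2]: (22.05+18.29)/2 × 2 = 40.34
  [2→3.5]: (18.29+15.90)/2 × 1.5 = 25.6425
  [3.5→4.5]: (15.90+14.48)/2 × 1 = 15.19
  Sum = 81.1725 mg/L·h

AUC = 81.2 mg/L·h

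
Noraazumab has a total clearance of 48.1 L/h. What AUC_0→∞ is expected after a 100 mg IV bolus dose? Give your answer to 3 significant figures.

AUC = 2.08 mg/L·h

AUC_0→∞ = Dose_iv / CL
        = 100 / 48.1 = 2.079 mg/L·h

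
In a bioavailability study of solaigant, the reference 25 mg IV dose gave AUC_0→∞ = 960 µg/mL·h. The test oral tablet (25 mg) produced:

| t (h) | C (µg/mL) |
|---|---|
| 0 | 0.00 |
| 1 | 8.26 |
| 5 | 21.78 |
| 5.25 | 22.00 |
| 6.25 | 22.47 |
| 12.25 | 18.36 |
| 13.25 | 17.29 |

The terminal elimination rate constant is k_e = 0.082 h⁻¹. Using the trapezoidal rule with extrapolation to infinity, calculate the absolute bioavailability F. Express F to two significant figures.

F = 0.46

Trapezoidal AUC_0→13.25 (oral tablet):
  [0→1]: (0.00+8.26)/2 × 1 = 4.13
  [1→5]: (8.26+21.78)/2 × 4 = 60.08
  [5→5.25]: (21.78+22.00)/2 × 0.25 = 5.4725
  [5.25→6.25]: (22.00+22.47)/2 × 1 = 22.235
  [6.25→12.25]: (22.47+18.36)/2 × 6 = 122.49
  [12.25→13.25]: (18.36+17.29)/2 × 1 = 17.825
  Sum = 232.2325 µg/mL·h
Tail: C_last/k_e = 17.29/0.082 = 210.854
AUC_0→∞ (oral tablet) = 232.2325 + 210.854 = 443.0865 µg/mL·h
F = (AUC_ev/D_ev)/(AUC_iv/D_iv) = (443.0865/25)/(960/25) = 17.72346/38.4 = 0.4615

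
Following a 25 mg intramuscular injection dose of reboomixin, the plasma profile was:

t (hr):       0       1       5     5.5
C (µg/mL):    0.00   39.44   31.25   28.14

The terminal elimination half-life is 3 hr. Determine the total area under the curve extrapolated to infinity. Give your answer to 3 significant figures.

AUC = 298 µg/mL·hr

Trapezoidal AUC_0→5.5:
  [0→1]: (0.00+39.44)/2 × 1 = 19.72
  [1→5]: (39.44+31.25)/2 × 4 = 141.38
  [5→5.5]: (31.25+28.14)/2 × 0.5 = 14.8475
  Sum = 175.9475 µg/mL·hr
k_e = ln2 / t½ = 0.693147 / 3 = 0.2310 hr^-1
Extrapolated tail: C_last / k_e = 28.14 / 0.231 = 121.818
AUC_0→∞ = 175.9475 + 121.818 = 297.7655 µg/mL·hr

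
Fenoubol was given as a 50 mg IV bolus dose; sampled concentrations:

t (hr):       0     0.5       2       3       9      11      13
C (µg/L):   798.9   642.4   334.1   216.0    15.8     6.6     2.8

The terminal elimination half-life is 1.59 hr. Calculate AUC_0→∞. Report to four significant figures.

AUC = 2101 µg/L·hr

Trapezoidal AUC_0→13:
  [0→0.5]: (798.9+642.4)/2 × 0.5 = 360.325
  [0.5→2]: (642.4+334.1)/2 × 1.5 = 732.375
  [2→3]: (334.1+216.0)/2 × 1 = 275.05
  [3→9]: (216.0+15.8)/2 × 6 = 695.4
  [9→11]: (15.8+6.6)/2 × 2 = 22.4
  [11→13]: (6.6+2.8)/2 × 2 = 9.4
  Sum = 2094.95 µg/L·hr
k_e = ln2 / t½ = 0.693147 / 1.59 = 0.4359 hr^-1
Extrapolated tail: C_last / k_e = 2.8 / 0.4359 = 6.423
AUC_0→∞ = 2094.95 + 6.423 = 2101.373 µg/L·hr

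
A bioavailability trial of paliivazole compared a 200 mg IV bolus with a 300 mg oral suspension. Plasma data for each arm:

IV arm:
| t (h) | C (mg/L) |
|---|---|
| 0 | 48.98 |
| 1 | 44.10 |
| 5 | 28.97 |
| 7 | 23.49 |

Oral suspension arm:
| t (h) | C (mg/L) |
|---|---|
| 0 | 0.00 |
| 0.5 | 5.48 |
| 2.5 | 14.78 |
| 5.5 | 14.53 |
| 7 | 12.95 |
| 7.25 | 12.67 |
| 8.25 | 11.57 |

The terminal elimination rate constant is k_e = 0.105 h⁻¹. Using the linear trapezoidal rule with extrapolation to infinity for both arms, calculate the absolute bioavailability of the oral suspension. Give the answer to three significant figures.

Trapezoidal AUC_0→7 (IV):
  [0→1]: (48.98+44.10)/2 × 1 = 46.54
  [1→5]: (44.10+28.97)/2 × 4 = 146.14
  [5→7]: (28.97+23.49)/2 × 2 = 52.46
  Sum = 245.14 mg/L·h
IV tail: 23.49/0.105 = 223.714; AUC_iv,0→∞ = 245.14 + 223.714 = 468.854 mg/L·h
Trapezoidal AUC_0→8.25 (oral suspension):
  [0→0.5]: (0.00+5.48)/2 × 0.5 = 1.37
  [0.5→2.5]: (5.48+14.78)/2 × 2 = 20.26
  [2.5→5.5]: (14.78+14.53)/2 × 3 = 43.965
  [5.5→7]: (14.53+12.95)/2 × 1.5 = 20.61
  [7→7.25]: (12.95+12.67)/2 × 0.25 = 3.2025
  [7.25→8.25]: (12.67+11.57)/2 × 1 = 12.12
  Sum = 101.5275 mg/L·h
oral suspension tail: 11.57/0.105 = 110.190; AUC_ev,0→∞ = 101.5275 + 110.190 = 211.7175 mg/L·h
F = (AUC_ev/D_ev)/(AUC_iv/D_iv) = (211.7175/300)/(468.854/200) = 0.705725/2.34427 = 0.3010

F = 0.301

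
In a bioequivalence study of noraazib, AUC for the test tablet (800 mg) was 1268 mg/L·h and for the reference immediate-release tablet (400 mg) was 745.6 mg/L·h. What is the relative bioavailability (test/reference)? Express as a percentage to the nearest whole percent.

F_rel = 85%

F_rel = (AUC_test/D_test) / (AUC_ref/D_ref)
      = (1268/800) / (745.6/400)
      = 1.585 / 1.864 = 0.8503 = 85.03%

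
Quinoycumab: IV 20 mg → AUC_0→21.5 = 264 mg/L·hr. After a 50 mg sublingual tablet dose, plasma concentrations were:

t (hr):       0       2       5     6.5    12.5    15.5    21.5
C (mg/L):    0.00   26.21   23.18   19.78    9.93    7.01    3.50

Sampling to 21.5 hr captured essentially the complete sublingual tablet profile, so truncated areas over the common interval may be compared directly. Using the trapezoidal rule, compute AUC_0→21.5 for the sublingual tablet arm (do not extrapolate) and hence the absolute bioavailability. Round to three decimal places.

F = 0.422

Trapezoidal AUC_0→21.5 (sublingual tablet):
  [0→2]: (0.00+26.21)/2 × 2 = 26.21
  [2→5]: (26.21+23.18)/2 × 3 = 74.085
  [5→6.5]: (23.18+19.78)/2 × 1.5 = 32.22
  [6.5→12.5]: (19.78+9.93)/2 × 6 = 89.13
  [12.5→15.5]: (9.93+7.01)/2 × 3 = 25.41
  [15.5→21.5]: (7.01+3.50)/2 × 6 = 31.53
  Sum = 278.585 mg/L·hr
F = (AUC_ev/D_ev)/(AUC_iv/D_iv) = (278.585/50)/(264/20) = 5.5717/13.2 = 0.4221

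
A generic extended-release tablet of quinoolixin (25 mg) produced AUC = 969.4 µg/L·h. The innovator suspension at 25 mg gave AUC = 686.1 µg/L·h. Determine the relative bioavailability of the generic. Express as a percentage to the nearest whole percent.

F_rel = (AUC_test/D_test) / (AUC_ref/D_ref)
      = (969.4/25) / (686.1/25)
      = 38.776 / 27.444 = 1.4129 = 141.29%

F_rel = 141%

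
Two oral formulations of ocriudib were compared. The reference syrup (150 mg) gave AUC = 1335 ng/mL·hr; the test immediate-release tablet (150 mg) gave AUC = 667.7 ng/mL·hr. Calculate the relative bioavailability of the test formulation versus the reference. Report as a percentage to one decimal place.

F_rel = 50.0%

F_rel = (AUC_test/D_test) / (AUC_ref/D_ref)
      = (667.7/150) / (1335/150)
      = 4.45133 / 8.9 = 0.5001 = 50.01%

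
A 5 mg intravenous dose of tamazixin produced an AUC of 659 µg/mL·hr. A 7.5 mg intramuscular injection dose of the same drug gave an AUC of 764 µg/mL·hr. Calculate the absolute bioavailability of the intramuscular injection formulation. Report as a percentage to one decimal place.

F = (AUC_ev / D_ev) / (AUC_iv / D_iv)
  = (764/7.5) / (659/5)
  = 101.867 / 131.8 = 0.7729
  = 77.29%

F = 77.3%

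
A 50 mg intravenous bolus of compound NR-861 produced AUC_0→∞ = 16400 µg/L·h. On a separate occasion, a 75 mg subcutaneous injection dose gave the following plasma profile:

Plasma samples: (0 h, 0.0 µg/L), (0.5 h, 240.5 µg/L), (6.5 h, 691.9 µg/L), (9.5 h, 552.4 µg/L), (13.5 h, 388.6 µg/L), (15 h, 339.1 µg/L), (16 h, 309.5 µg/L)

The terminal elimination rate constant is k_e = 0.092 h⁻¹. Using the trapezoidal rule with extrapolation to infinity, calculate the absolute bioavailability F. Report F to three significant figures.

F = 0.441

Trapezoidal AUC_0→16 (subcutaneous injection):
  [0→0.5]: (0.0+240.5)/2 × 0.5 = 60.125
  [0.5→6.5]: (240.5+691.9)/2 × 6 = 2797.2
  [6.5→9.5]: (691.9+552.4)/2 × 3 = 1866.45
  [9.5→13.5]: (552.4+388.6)/2 × 4 = 1882.0
  [13.5→15]: (388.6+339.1)/2 × 1.5 = 545.775
  [15→16]: (339.1+309.5)/2 × 1 = 324.3
  Sum = 7475.85 µg/L·h
Tail: C_last/k_e = 309.5/0.092 = 3364.130
AUC_0→∞ (subcutaneous injection) = 7475.85 + 3364.130 = 10839.98 µg/L·h
F = (AUC_ev/D_ev)/(AUC_iv/D_iv) = (10839.98/75)/(16400/50) = 144.533/328 = 0.4406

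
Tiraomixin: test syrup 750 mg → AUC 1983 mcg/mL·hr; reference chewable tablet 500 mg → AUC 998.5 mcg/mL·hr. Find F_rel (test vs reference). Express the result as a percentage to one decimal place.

F_rel = 132.4%

F_rel = (AUC_test/D_test) / (AUC_ref/D_ref)
      = (1983/750) / (998.5/500)
      = 2.644 / 1.997 = 1.3240 = 132.40%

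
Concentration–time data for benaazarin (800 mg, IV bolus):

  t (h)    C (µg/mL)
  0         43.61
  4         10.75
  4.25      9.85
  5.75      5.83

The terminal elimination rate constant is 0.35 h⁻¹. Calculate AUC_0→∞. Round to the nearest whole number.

Trapezoidal AUC_0→5.75:
  [0→4]: (43.61+10.75)/2 × 4 = 108.72
  [4→4.25]: (10.75+9.85)/2 × 0.25 = 2.575
  [4.25→5.75]: (9.85+5.83)/2 × 1.5 = 11.76
  Sum = 123.055 µg/mL·h
Extrapolated tail: C_last / k_e = 5.83 / 0.35 = 16.657
AUC_0→∞ = 123.055 + 16.657 = 139.712 µg/mL·h

AUC = 140 µg/mL·h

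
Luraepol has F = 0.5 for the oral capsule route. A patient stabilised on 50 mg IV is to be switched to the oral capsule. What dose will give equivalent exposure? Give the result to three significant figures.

D_oral = 100 mg

For equal systemic exposure: F × D_ev = D_iv
D_ev = D_iv / F = 50 / 0.5 = 100 mg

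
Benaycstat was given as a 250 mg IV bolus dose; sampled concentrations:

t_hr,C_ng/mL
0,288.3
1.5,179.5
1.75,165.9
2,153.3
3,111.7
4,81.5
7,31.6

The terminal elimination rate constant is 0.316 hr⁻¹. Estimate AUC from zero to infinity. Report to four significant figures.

Trapezoidal AUC_0→7:
  [0→1.5]: (288.3+179.5)/2 × 1.5 = 350.85
  [1.5→1.75]: (179.5+165.9)/2 × 0.25 = 43.175
  [1.75→2]: (165.9+153.3)/2 × 0.25 = 39.9
  [2→3]: (153.3+111.7)/2 × 1 = 132.5
  [3→4]: (111.7+81.5)/2 × 1 = 96.6
  [4→7]: (81.5+31.6)/2 × 3 = 169.65
  Sum = 832.675 ng/mL·hr
Extrapolated tail: C_last / k_e = 31.6 / 0.316 = 100.000
AUC_0→∞ = 832.675 + 100.000 = 932.675 ng/mL·hr

AUC = 932.7 ng/mL·hr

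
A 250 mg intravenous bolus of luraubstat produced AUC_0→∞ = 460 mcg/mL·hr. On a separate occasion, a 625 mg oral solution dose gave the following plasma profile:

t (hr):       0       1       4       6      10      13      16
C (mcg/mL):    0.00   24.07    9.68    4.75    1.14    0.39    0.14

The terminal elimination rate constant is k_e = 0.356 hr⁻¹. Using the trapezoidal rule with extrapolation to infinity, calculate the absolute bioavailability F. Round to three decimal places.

F = 0.080

Trapezoidal AUC_0→16 (oral solution):
  [0→1]: (0.00+24.07)/2 × 1 = 12.035
  [1→4]: (24.07+9.68)/2 × 3 = 50.625
  [4→6]: (9.68+4.75)/2 × 2 = 14.43
  [6→10]: (4.75+1.14)/2 × 4 = 11.78
  [10→13]: (1.14+0.39)/2 × 3 = 2.295
  [13→16]: (0.39+0.14)/2 × 3 = 0.795
  Sum = 91.96 mcg/mL·hr
Tail: C_last/k_e = 0.14/0.356 = 0.393
AUC_0→∞ (oral solution) = 91.96 + 0.393 = 92.353 mcg/mL·hr
F = (AUC_ev/D_ev)/(AUC_iv/D_iv) = (92.353/625)/(460/250) = 0.1477648/1.84 = 0.0803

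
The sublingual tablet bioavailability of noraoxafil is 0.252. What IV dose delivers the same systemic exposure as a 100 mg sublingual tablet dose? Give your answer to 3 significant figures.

Systemic exposure from an extravascular dose = F × D_ev, so the equivalent IV dose is F × D_ev.
D_iv = F × D_ev = 0.252 × 100 = 25.2 mg

D_iv = 25.2 mg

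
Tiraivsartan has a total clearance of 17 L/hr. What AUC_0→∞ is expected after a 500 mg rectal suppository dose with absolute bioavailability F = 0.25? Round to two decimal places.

AUC = 7.35 mg/L·hr

AUC_0→∞ = F × Dose / CL
        = 0.25 × 500 / 17 = 7.35294 mg/L·hr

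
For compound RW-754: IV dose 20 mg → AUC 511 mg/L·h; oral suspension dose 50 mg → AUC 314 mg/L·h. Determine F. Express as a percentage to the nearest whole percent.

F = 25%

F = (AUC_ev / D_ev) / (AUC_iv / D_iv)
  = (314/50) / (511/20)
  = 6.28 / 25.55 = 0.2458
  = 24.58%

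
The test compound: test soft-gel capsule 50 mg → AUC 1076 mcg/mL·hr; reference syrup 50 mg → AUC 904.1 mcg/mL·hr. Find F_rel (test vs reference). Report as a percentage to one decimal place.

F_rel = 119.0%

F_rel = (AUC_test/D_test) / (AUC_ref/D_ref)
      = (1076/50) / (904.1/50)
      = 21.52 / 18.082 = 1.1901 = 119.01%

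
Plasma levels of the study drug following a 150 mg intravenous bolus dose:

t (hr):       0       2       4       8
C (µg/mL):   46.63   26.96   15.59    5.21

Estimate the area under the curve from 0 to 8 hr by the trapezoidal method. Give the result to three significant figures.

AUC = 158 µg/mL·hr

Trapezoidal AUC_0→8:
  [0→2]: (46.63+26.96)/2 × 2 = 73.59
  [2→4]: (26.96+15.59)/2 × 2 = 42.55
  [4→8]: (15.59+5.21)/2 × 4 = 41.6
  Sum = 157.74 µg/mL·hr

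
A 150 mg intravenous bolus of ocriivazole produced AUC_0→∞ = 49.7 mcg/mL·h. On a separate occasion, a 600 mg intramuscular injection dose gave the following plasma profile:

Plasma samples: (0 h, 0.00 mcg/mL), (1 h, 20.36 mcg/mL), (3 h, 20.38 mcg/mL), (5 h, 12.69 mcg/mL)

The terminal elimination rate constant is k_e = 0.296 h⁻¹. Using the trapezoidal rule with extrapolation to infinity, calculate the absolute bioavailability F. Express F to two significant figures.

Trapezoidal AUC_0→5 (intramuscular injection):
  [0→1]: (0.00+20.36)/2 × 1 = 10.18
  [1→3]: (20.36+20.38)/2 × 2 = 40.74
  [3→5]: (20.38+12.69)/2 × 2 = 33.07
  Sum = 83.99 mcg/mL·h
Tail: C_last/k_e = 12.69/0.296 = 42.872
AUC_0→∞ (intramuscular injection) = 83.99 + 42.872 = 126.862 mcg/mL·h
F = (AUC_ev/D_ev)/(AUC_iv/D_iv) = (126.862/600)/(49.7/150) = 0.211437/0.331333 = 0.6381

F = 0.64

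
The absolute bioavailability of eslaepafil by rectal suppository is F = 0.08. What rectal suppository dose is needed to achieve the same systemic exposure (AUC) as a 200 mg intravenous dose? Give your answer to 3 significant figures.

For equal systemic exposure: F × D_ev = D_iv
D_ev = D_iv / F = 200 / 0.08 = 2500 mg

D_rectal = 2500 mg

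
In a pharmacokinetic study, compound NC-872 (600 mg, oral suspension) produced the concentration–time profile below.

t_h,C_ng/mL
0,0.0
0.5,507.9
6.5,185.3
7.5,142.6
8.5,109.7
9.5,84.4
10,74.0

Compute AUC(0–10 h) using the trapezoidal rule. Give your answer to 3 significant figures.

AUC = 2630 ng/mL·h

Trapezoidal AUC_0→10:
  [0→0.5]: (0.0+507.9)/2 × 0.5 = 126.975
  [0.5→6.5]: (507.9+185.3)/2 × 6 = 2079.6
  [6.5→7.5]: (185.3+142.6)/2 × 1 = 163.95
  [7.5→8.5]: (142.6+109.7)/2 × 1 = 126.15
  [8.5→9.5]: (109.7+84.4)/2 × 1 = 97.05
  [9.5→10]: (84.4+74.0)/2 × 0.5 = 39.6
  Sum = 2633.325 ng/mL·h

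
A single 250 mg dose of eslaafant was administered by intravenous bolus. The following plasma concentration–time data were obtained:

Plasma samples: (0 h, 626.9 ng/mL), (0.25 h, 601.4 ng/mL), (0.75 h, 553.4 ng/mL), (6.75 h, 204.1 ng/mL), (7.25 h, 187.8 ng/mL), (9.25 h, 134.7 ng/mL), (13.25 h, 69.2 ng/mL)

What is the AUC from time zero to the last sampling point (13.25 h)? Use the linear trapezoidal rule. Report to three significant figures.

Trapezoidal AUC_0→13.25:
  [0→0.25]: (626.9+601.4)/2 × 0.25 = 153.5375
  [0.25→0.75]: (601.4+553.4)/2 × 0.5 = 288.7
  [0.75→6.75]: (553.4+204.1)/2 × 6 = 2272.5
  [6.75→7.25]: (204.1+187.8)/2 × 0.5 = 97.975
  [7.25→9.25]: (187.8+134.7)/2 × 2 = 322.5
  [9.25→13.25]: (134.7+69.2)/2 × 4 = 407.8
  Sum = 3543.0125 ng/mL·h

AUC = 3540 ng/mL·h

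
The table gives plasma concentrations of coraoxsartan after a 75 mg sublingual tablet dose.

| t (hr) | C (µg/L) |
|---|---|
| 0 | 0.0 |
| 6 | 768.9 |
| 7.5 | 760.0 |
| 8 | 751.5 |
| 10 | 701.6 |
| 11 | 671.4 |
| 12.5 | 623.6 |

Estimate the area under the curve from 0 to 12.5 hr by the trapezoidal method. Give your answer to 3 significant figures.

Trapezoidal AUC_0→12.5:
  [0→6]: (0.0+768.9)/2 × 6 = 2306.7
  [6→7.5]: (768.9+760.0)/2 × 1.5 = 1146.675
  [7.5→8]: (760.0+751.5)/2 × 0.5 = 377.875
  [8→10]: (751.5+701.6)/2 × 2 = 1453.1
  [10→11]: (701.6+671.4)/2 × 1 = 686.5
  [11→12.5]: (671.4+623.6)/2 × 1.5 = 971.25
  Sum = 6942.1 µg/L·hr

AUC = 6940 µg/L·hr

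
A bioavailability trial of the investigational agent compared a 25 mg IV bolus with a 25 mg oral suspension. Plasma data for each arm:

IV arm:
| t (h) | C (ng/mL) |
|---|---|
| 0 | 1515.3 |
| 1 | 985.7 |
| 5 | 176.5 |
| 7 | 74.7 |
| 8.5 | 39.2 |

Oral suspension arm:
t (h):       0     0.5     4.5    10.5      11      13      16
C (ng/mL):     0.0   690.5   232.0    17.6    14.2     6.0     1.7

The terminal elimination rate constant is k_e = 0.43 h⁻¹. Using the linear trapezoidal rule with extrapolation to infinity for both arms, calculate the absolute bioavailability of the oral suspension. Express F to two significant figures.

F = 0.70

Trapezoidal AUC_0→8.5 (IV):
  [0→1]: (1515.3+985.7)/2 × 1 = 1250.5
  [1→5]: (985.7+176.5)/2 × 4 = 2324.4
  [5→7]: (176.5+74.7)/2 × 2 = 251.2
  [7→8.5]: (74.7+39.2)/2 × 1.5 = 85.425
  Sum = 3911.525 ng/mL·h
IV tail: 39.2/0.43 = 91.163; AUC_iv,0→∞ = 3911.525 + 91.163 = 4002.688 ng/mL·h
Trapezoidal AUC_0→16 (oral suspension):
  [0→0.5]: (0.0+690.5)/2 × 0.5 = 172.625
  [0.5→4.5]: (690.5+232.0)/2 × 4 = 1845.0
  [4.5→10.5]: (232.0+17.6)/2 × 6 = 748.8
  [10.5→11]: (17.6+14.2)/2 × 0.5 = 7.95
  [11→13]: (14.2+6.0)/2 × 2 = 20.2
  [13→16]: (6.0+1.7)/2 × 3 = 11.55
  Sum = 2806.125 ng/mL·h
oral suspension tail: 1.7/0.43 = 3.953; AUC_ev,0→∞ = 2806.125 + 3.953 = 2810.078 ng/mL·h
F = (AUC_ev/D_ev)/(AUC_iv/D_iv) = (2810.078/25)/(4002.688/25) = 112.40312/160.10752 = 0.7020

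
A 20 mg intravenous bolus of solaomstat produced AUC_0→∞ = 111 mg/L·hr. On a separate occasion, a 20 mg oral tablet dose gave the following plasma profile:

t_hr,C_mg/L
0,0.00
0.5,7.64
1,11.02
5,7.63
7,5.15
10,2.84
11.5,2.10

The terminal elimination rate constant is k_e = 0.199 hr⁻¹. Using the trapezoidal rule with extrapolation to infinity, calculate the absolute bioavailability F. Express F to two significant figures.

Trapezoidal AUC_0→11.5 (oral tablet):
  [0→0.5]: (0.00+7.64)/2 × 0.5 = 1.91
  [0.5→1]: (7.64+11.02)/2 × 0.5 = 4.665
  [1→5]: (11.02+7.63)/2 × 4 = 37.3
  [5→7]: (7.63+5.15)/2 × 2 = 12.78
  [7→10]: (5.15+2.84)/2 × 3 = 11.985
  [10→11.5]: (2.84+2.10)/2 × 1.5 = 3.705
  Sum = 72.345 mg/L·hr
Tail: C_last/k_e = 2.10/0.199 = 10.553
AUC_0→∞ (oral tablet) = 72.345 + 10.553 = 82.898 mg/L·hr
F = (AUC_ev/D_ev)/(AUC_iv/D_iv) = (82.898/20)/(111/20) = 4.1449/5.55 = 0.7468

F = 0.75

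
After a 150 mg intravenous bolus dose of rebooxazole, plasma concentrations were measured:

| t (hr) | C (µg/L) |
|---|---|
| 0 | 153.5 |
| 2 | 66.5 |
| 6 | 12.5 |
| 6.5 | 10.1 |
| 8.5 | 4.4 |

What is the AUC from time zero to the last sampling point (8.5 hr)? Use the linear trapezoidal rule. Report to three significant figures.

AUC = 398 µg/L·hr

Trapezoidal AUC_0→8.5:
  [0→2]: (153.5+66.5)/2 × 2 = 220.0
  [2→6]: (66.5+12.5)/2 × 4 = 158.0
  [6→6.5]: (12.5+10.1)/2 × 0.5 = 5.65
  [6.5→8.5]: (10.1+4.4)/2 × 2 = 14.5
  Sum = 398.15 µg/L·hr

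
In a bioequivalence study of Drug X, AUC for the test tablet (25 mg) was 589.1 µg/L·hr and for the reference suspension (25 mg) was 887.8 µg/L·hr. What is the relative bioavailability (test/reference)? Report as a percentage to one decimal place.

F_rel = (AUC_test/D_test) / (AUC_ref/D_ref)
      = (589.1/25) / (887.8/25)
      = 23.564 / 35.512 = 0.6636 = 66.36%

F_rel = 66.4%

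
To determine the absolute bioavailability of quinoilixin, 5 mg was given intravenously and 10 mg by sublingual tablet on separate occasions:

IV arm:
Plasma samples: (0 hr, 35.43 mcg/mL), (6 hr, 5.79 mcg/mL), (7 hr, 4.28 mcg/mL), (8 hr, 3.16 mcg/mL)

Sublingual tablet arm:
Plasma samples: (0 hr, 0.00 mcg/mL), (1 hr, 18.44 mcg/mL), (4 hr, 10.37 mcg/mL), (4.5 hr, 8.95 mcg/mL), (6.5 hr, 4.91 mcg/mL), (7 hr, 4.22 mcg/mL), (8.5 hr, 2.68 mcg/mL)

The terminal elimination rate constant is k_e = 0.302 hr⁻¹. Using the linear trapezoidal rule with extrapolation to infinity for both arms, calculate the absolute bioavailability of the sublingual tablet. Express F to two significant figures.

Trapezoidal AUC_0→8 (IV):
  [0→6]: (35.43+5.79)/2 × 6 = 123.66
  [6→7]: (5.79+4.28)/2 × 1 = 5.035
  [7→8]: (4.28+3.16)/2 × 1 = 3.72
  Sum = 132.415 mcg/mL·hr
IV tail: 3.16/0.302 = 10.464; AUC_iv,0→∞ = 132.415 + 10.464 = 142.879 mcg/mL·hr
Trapezoidal AUC_0→8.5 (sublingual tablet):
  [0→1]: (0.00+18.44)/2 × 1 = 9.22
  [1→4]: (18.44+10.37)/2 × 3 = 43.215
  [4→4.5]: (10.37+8.95)/2 × 0.5 = 4.83
  [4.5→6.5]: (8.95+4.91)/2 × 2 = 13.86
  [6.5→7]: (4.91+4.22)/2 × 0.5 = 2.2825
  [7→8.5]: (4.22+2.68)/2 × 1.5 = 5.175
  Sum = 78.5825 mcg/mL·hr
sublingual tablet tail: 2.68/0.302 = 8.874; AUC_ev,0→∞ = 78.5825 + 8.874 = 87.4565 mcg/mL·hr
F = (AUC_ev/D_ev)/(AUC_iv/D_iv) = (87.4565/10)/(142.879/5) = 8.74565/28.5758 = 0.3061

F = 0.31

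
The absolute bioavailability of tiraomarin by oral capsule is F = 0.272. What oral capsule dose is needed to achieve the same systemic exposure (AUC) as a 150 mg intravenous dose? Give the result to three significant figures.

D_oral = 551 mg

For equal systemic exposure: F × D_ev = D_iv
D_ev = D_iv / F = 150 / 0.272 = 551.471 mg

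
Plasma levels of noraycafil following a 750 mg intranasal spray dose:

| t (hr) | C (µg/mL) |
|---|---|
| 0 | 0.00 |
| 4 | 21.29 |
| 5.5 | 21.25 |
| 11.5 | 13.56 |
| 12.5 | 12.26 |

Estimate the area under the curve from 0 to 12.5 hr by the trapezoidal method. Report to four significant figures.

AUC = 191.8 µg/mL·hr

Trapezoidal AUC_0→12.5:
  [0→4]: (0.00+21.29)/2 × 4 = 42.58
  [4→5.5]: (21.29+21.25)/2 × 1.5 = 31.905
  [5.5→11.5]: (21.25+13.56)/2 × 6 = 104.43
  [11.5→12.5]: (13.56+12.26)/2 × 1 = 12.91
  Sum = 191.825 µg/mL·hr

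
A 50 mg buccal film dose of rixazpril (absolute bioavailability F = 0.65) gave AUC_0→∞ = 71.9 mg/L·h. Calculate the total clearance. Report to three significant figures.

CL = F × Dose / AUC_0→∞
   = 0.65 × 50 / 71.9 = 0.452017 L/h

CL = 0.452 L/h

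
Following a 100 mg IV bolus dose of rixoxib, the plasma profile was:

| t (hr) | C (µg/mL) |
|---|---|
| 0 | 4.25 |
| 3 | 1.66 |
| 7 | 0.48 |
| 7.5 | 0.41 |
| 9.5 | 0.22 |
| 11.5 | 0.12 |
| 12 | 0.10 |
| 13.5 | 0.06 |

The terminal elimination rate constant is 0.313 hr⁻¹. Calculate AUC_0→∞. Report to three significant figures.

AUC = 14.7 µg/mL·hr

Trapezoidal AUC_0→13.5:
  [0→3]: (4.25+1.66)/2 × 3 = 8.865
  [3→7]: (1.66+0.48)/2 × 4 = 4.28
  [7→7.5]: (0.48+0.41)/2 × 0.5 = 0.2225
  [7.5→9.5]: (0.41+0.22)/2 × 2 = 0.63
  [9.5→11.5]: (0.22+0.12)/2 × 2 = 0.34
  [11.5→12]: (0.12+0.10)/2 × 0.5 = 0.055
  [12→13.5]: (0.10+0.06)/2 × 1.5 = 0.12
  Sum = 14.5125 µg/mL·hr
Extrapolated tail: C_last / k_e = 0.06 / 0.313 = 0.192
AUC_0→∞ = 14.5125 + 0.192 = 14.7045 µg/mL·hr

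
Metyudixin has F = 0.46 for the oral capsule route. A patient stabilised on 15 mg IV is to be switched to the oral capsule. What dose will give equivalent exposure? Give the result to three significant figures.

D_oral = 32.6 mg

For equal systemic exposure: F × D_ev = D_iv
D_ev = D_iv / F = 15 / 0.46 = 32.6087 mg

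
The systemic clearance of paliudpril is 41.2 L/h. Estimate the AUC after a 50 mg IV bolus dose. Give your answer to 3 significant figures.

AUC_0→∞ = Dose_iv / CL
        = 50 / 41.2 = 1.21359 mg/L·h

AUC = 1.21 mg/L·h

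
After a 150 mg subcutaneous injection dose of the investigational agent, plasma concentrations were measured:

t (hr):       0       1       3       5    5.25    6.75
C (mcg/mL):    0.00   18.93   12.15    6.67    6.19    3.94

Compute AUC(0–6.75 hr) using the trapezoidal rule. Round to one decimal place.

AUC = 68.6 mcg/mL·hr

Trapezoidal AUC_0→6.75:
  [0→1]: (0.00+18.93)/2 × 1 = 9.465
  [1→3]: (18.93+12.15)/2 × 2 = 31.08
  [3→5]: (12.15+6.67)/2 × 2 = 18.82
  [5→5.25]: (6.67+6.19)/2 × 0.25 = 1.6075
  [5.25→6.75]: (6.19+3.94)/2 × 1.5 = 7.5975
  Sum = 68.57 mcg/mL·hr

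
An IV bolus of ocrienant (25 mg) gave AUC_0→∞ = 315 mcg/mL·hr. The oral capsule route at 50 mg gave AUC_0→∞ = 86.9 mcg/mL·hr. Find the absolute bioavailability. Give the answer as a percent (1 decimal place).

F = (AUC_ev / D_ev) / (AUC_iv / D_iv)
  = (86.9/50) / (315/25)
  = 1.738 / 12.6 = 0.1379
  = 13.79%

F = 13.8%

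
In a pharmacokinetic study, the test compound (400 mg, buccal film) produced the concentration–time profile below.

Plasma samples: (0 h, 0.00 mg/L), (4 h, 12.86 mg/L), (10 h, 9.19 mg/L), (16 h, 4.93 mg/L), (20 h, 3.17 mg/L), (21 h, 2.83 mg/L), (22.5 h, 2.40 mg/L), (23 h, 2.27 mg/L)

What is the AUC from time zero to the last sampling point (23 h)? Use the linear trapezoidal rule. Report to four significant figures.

Trapezoidal AUC_0→23:
  [0→4]: (0.00+12.86)/2 × 4 = 25.72
  [4→10]: (12.86+9.19)/2 × 6 = 66.15
  [10→16]: (9.19+4.93)/2 × 6 = 42.36
  [16→20]: (4.93+3.17)/2 × 4 = 16.2
  [20→21]: (3.17+2.83)/2 × 1 = 3.0
  [21→22.5]: (2.83+2.40)/2 × 1.5 = 3.9225
  [22.5→23]: (2.40+2.27)/2 × 0.5 = 1.1675
  Sum = 158.52 mg/L·h

AUC = 158.5 mg/L·h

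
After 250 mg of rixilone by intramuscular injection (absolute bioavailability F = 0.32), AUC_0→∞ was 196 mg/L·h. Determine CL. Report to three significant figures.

CL = F × Dose / AUC_0→∞
   = 0.32 × 250 / 196 = 0.408163 L/h

CL = 0.408 L/h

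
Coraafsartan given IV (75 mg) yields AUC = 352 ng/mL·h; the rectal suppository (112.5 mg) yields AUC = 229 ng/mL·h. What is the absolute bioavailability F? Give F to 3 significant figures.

F = 0.434

F = (AUC_ev / D_ev) / (AUC_iv / D_iv)
  = (229/112.5) / (352/75)
  = 2.03556 / 4.69333 = 0.4337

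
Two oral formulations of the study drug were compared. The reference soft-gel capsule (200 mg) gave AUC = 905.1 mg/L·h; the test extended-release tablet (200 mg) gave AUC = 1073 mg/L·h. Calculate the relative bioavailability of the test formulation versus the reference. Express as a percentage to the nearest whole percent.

F_rel = (AUC_test/D_test) / (AUC_ref/D_ref)
      = (1073/200) / (905.1/200)
      = 5.365 / 4.5255 = 1.1855 = 118.55%

F_rel = 119%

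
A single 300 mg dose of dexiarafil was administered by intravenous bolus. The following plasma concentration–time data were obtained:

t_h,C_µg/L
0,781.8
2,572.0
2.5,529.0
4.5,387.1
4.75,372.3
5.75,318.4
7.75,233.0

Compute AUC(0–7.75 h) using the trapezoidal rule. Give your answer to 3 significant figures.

AUC = 3540 µg/L·h

Trapezoidal AUC_0→7.75:
  [0→2]: (781.8+572.0)/2 × 2 = 1353.8
  [2→2.5]: (572.0+529.0)/2 × 0.5 = 275.25
  [2.5→4.5]: (529.0+387.1)/2 × 2 = 916.1
  [4.5→4.75]: (387.1+372.3)/2 × 0.25 = 94.925
  [4.75→5.75]: (372.3+318.4)/2 × 1 = 345.35
  [5.75→7.75]: (318.4+233.0)/2 × 2 = 551.4
  Sum = 3536.825 µg/L·h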